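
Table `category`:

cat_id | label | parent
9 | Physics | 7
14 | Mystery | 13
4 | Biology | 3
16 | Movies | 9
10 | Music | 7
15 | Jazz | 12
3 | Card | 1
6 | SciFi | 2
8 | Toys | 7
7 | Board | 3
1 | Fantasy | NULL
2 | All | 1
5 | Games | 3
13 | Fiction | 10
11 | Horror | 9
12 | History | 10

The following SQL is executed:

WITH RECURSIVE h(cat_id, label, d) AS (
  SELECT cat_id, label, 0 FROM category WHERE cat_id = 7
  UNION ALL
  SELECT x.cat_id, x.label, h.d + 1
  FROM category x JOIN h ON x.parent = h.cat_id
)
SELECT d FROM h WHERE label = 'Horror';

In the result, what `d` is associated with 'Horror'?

Base: cat_id=7 (Board) at d 0.
Iteration 1: rows with parent in {7} -> Toys (id 8, d 1), Physics (id 9, d 1), Music (id 10, d 1).
Iteration 2: rows with parent in {8,9,10} -> Horror (id 11, d 2), History (id 12, d 2), Fiction (id 13, d 2), Movies (id 16, d 2).
Iteration 3: rows with parent in {11,12,13,16} -> Mystery (id 14, d 3), Jazz (id 15, d 3).
Iteration 4: no rows with parent in {14,15}; recursion stops.

2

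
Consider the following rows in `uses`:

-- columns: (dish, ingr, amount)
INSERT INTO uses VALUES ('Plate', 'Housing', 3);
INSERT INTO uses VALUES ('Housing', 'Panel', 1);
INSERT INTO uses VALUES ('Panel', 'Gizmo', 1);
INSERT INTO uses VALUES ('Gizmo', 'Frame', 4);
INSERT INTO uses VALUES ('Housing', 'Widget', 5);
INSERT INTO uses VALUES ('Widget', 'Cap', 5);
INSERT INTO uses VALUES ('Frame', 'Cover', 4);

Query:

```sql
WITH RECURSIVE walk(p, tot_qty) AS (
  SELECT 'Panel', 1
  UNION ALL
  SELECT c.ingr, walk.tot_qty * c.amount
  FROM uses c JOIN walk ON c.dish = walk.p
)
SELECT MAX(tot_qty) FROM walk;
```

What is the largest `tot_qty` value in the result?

16

Base: (Panel, tot_qty=1).
Iteration 1: components of {Panel} -> Gizmo = 1*1 = 1.
Iteration 2: components of {Gizmo} -> Frame = 1*4 = 4.
Iteration 3: components of {Frame} -> Cover = 4*4 = 16.
Iteration 4: no further components; recursion stops.
tot_qty values: 1, 1, 4, 16; the maximum is 16.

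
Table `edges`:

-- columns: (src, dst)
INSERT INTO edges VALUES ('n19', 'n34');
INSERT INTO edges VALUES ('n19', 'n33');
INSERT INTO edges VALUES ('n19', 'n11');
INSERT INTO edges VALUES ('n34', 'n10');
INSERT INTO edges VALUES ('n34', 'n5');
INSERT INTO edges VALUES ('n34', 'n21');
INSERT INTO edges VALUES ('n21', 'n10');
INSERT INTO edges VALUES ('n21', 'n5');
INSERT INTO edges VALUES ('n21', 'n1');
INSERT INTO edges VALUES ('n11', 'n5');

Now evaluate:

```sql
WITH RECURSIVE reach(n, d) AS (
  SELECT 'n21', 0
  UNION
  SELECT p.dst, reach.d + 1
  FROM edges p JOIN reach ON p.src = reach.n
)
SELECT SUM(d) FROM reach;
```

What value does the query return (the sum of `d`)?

Base: (n21, d=0).
Iteration 1: edges from {n21} -> (n1, d=1), (n10, d=1), (n5, d=1).
Iteration 2: no outgoing edges from {n1,n10,n5}; recursion stops.
SUM(d) = 0 + 1 + 1 + 1 = 3.

3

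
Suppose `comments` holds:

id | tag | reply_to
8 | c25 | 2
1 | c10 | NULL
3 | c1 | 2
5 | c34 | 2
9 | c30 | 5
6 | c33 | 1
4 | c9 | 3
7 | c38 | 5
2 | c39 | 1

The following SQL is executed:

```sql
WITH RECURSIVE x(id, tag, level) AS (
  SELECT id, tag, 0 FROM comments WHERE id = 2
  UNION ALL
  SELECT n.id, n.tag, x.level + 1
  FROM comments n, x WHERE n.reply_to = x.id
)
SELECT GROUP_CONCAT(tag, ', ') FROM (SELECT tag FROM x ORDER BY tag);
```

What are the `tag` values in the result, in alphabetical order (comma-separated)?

c1, c25, c30, c34, c38, c39, c9

Base: id=2 (c39) at level 0.
Iteration 1: rows with reply_to in {2} -> c1 (id 3, level 1), c34 (id 5, level 1), c25 (id 8, level 1).
Iteration 2: rows with reply_to in {3,5,8} -> c9 (id 4, level 2), c38 (id 7, level 2), c30 (id 9, level 2).
Iteration 3: no rows with reply_to in {4,7,9}; recursion stops.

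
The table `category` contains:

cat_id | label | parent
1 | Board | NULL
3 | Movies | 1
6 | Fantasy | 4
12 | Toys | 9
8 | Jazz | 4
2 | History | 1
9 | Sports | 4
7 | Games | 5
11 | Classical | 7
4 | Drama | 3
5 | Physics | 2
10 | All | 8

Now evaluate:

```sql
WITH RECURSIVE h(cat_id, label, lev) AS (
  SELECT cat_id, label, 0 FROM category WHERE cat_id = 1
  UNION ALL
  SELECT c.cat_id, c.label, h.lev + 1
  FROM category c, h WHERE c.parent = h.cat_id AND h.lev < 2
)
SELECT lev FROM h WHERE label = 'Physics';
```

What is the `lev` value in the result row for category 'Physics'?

Base: cat_id=1 (Board) at lev 0.
Iteration 1: rows with parent in {1} -> History (id 2, lev 1), Movies (id 3, lev 1).
Iteration 2: rows with parent in {2,3} -> Drama (id 4, lev 2), Physics (id 5, lev 2).
Iteration 3: lev < 2 fails for all current rows; recursion stops.

2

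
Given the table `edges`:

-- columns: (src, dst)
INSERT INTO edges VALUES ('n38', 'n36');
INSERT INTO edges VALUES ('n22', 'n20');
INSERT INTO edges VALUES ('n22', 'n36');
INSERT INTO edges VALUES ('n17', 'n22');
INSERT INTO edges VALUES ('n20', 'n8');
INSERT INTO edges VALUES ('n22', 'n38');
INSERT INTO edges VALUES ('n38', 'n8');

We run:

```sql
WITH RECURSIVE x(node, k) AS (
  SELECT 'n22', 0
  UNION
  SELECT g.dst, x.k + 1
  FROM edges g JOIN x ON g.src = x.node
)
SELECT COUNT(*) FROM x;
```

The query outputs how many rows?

Base: (n22, k=0).
Iteration 1: edges from {n22} -> (n20, k=1), (n36, k=1), (n38, k=1).
Iteration 2: edges from {n20,n36,n38} -> (n36, k=2), (n8, k=2). [UNION drops 1 duplicate row(s)]
Iteration 3: no outgoing edges from {n36,n8}; recursion stops.
Total rows emitted: 6.

6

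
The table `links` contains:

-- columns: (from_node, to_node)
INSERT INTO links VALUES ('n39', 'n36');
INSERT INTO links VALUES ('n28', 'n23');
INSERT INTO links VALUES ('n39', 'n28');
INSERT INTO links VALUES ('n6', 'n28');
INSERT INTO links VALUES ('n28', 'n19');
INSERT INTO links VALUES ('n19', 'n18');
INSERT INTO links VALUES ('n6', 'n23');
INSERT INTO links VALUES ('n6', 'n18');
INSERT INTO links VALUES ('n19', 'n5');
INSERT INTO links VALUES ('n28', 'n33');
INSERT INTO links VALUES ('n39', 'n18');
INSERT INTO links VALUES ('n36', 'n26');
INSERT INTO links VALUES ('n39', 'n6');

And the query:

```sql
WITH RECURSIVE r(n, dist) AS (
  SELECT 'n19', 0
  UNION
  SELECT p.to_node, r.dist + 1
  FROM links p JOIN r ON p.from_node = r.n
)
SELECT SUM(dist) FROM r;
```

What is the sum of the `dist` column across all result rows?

Base: (n19, dist=0).
Iteration 1: edges from {n19} -> (n18, dist=1), (n5, dist=1).
Iteration 2: no outgoing edges from {n18,n5}; recursion stops.
SUM(dist) = 0 + 1 + 1 = 2.

2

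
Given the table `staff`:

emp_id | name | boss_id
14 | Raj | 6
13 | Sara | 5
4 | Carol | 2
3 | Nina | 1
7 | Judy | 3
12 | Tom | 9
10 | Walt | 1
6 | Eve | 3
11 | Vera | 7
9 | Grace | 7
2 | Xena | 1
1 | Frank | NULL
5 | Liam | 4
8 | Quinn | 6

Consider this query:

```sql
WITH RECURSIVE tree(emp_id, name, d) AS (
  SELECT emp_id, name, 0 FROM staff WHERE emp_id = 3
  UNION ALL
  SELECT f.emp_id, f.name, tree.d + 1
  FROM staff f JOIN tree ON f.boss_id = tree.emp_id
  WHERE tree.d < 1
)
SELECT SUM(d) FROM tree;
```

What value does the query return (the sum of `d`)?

Base: emp_id=3 (Nina) at d 0.
Iteration 1: rows with boss_id in {3} -> Eve (id 6, d 1), Judy (id 7, d 1).
Iteration 2: d < 1 fails for all current rows; recursion stops.
SUM(d) = 0 + 1 + 1 = 2.

2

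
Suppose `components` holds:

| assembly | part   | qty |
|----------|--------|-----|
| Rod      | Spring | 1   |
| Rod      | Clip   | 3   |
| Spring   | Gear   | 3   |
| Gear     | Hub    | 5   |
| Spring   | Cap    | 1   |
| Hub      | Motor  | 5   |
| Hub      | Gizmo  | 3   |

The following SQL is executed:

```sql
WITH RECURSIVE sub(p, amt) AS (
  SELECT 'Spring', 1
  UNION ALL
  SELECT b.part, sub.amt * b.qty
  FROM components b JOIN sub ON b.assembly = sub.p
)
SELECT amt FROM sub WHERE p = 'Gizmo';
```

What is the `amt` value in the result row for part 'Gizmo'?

45

Base: (Spring, amt=1).
Iteration 1: components of {Spring} -> Cap = 1*1 = 1, Gear = 1*3 = 3.
Iteration 2: components of {Cap,Gear} -> Hub = 3*5 = 15.
Iteration 3: components of {Hub} -> Gizmo = 15*3 = 45, Motor = 15*5 = 75.
Iteration 4: no further components; recursion stops.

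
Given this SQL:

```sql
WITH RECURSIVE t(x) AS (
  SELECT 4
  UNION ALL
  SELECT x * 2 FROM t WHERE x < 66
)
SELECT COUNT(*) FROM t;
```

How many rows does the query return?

6

Base: x=4.
Iteration 1: 4 < 66 holds -> x = 4 * 2 = 8.
Iteration 2: 8 < 66 holds -> x = 8 * 2 = 16.
Iteration 3: 16 < 66 holds -> x = 16 * 2 = 32.
Iteration 4: 32 < 66 holds -> x = 32 * 2 = 64.
Iteration 5: 64 < 66 holds -> x = 64 * 2 = 128.
Iteration 6: 128 < 66 fails; recursion stops.
Total rows emitted: 6.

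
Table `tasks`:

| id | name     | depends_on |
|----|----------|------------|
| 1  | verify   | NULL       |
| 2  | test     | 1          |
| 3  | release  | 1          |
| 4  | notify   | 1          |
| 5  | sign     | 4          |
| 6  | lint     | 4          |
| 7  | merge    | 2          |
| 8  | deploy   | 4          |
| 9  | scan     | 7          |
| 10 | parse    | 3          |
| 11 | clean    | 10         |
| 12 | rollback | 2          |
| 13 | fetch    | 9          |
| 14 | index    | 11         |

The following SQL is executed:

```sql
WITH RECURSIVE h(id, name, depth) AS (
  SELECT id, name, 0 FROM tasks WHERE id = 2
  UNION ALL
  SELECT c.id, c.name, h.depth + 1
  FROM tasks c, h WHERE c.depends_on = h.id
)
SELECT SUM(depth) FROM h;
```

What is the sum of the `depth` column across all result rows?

Base: id=2 (test) at depth 0.
Iteration 1: rows with depends_on in {2} -> merge (id 7, depth 1), rollback (id 12, depth 1).
Iteration 2: rows with depends_on in {7,12} -> scan (id 9, depth 2).
Iteration 3: rows with depends_on in {9} -> fetch (id 13, depth 3).
Iteration 4: no rows with depends_on in {13}; recursion stops.
SUM(depth) = 0 + 1 + 1 + 2 + 3 = 7.

7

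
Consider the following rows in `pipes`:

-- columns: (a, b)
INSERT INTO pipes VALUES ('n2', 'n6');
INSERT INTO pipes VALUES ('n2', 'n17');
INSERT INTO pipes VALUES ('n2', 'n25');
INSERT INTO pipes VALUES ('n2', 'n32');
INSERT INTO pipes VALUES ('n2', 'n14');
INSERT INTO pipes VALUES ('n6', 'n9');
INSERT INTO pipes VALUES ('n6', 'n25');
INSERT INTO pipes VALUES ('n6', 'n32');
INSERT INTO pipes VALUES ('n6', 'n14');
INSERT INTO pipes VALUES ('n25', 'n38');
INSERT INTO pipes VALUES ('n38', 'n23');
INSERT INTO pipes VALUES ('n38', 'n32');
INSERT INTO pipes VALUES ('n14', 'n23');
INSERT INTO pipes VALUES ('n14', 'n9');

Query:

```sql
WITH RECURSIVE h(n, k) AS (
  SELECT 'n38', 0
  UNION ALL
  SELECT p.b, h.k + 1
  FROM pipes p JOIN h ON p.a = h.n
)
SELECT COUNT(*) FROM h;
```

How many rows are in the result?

Base: (n38, k=0).
Iteration 1: edges from {n38} -> (n23, k=1), (n32, k=1).
Iteration 2: no outgoing edges from {n23,n32}; recursion stops.
Total rows emitted: 3.

3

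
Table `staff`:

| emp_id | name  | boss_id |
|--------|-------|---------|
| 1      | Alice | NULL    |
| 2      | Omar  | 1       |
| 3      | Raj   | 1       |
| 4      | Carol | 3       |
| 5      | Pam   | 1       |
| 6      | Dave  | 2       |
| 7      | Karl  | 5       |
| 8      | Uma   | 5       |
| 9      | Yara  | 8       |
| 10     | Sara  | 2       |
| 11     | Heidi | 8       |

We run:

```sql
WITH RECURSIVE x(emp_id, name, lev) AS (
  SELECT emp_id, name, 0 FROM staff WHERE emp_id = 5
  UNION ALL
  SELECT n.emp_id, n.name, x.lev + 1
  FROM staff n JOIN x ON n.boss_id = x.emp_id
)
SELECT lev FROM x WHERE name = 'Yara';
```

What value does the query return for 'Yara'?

2

Base: emp_id=5 (Pam) at lev 0.
Iteration 1: rows with boss_id in {5} -> Karl (id 7, lev 1), Uma (id 8, lev 1).
Iteration 2: rows with boss_id in {7,8} -> Yara (id 9, lev 2), Heidi (id 11, lev 2).
Iteration 3: no rows with boss_id in {9,11}; recursion stops.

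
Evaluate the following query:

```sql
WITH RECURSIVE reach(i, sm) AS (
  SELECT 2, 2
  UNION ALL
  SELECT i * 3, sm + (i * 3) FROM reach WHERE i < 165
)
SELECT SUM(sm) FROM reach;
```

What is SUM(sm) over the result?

1086

Base: i=2, sm=2.
Iteration 1: 2 < 165 holds -> i = 2 * 3 = 6, sm = 2 + 6 = 8.
Iteration 2: 6 < 165 holds -> i = 6 * 3 = 18, sm = 8 + 18 = 26.
Iteration 3: 18 < 165 holds -> i = 18 * 3 = 54, sm = 26 + 54 = 80.
Iteration 4: 54 < 165 holds -> i = 54 * 3 = 162, sm = 80 + 162 = 242.
Iteration 5: 162 < 165 holds -> i = 162 * 3 = 486, sm = 242 + 486 = 728.
Iteration 6: 486 < 165 fails; recursion stops.
SUM(sm) = 2 + 8 + 26 + 80 + 242 + 728 = 1086.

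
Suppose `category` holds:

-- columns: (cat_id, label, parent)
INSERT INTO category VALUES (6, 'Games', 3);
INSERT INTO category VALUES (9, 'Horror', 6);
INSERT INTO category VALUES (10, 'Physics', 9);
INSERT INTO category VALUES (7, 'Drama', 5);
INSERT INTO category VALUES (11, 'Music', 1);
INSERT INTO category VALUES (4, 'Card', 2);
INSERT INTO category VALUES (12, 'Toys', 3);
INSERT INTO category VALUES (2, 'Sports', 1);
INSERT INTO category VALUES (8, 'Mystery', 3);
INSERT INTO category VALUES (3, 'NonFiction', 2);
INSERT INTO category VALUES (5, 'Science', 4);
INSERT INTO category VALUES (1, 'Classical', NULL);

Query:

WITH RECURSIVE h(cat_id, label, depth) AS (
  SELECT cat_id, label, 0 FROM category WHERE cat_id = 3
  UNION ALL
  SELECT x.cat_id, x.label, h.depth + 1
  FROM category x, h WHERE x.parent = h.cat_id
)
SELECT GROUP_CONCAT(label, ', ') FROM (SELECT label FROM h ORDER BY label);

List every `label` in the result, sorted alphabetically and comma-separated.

Base: cat_id=3 (NonFiction) at depth 0.
Iteration 1: rows with parent in {3} -> Games (id 6, depth 1), Mystery (id 8, depth 1), Toys (id 12, depth 1).
Iteration 2: rows with parent in {6,8,12} -> Horror (id 9, depth 2).
Iteration 3: rows with parent in {9} -> Physics (id 10, depth 3).
Iteration 4: no rows with parent in {10}; recursion stops.

Games, Horror, Mystery, NonFiction, Physics, Toys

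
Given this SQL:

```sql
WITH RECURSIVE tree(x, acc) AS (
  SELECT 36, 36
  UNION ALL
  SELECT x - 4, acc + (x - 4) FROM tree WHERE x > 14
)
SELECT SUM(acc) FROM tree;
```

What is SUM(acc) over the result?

Base: x=36, acc=36.
Iteration 1: 36 > 14 holds -> x = 36 - 4 = 32, acc = 36 + 32 = 68.
Iteration 2: 32 > 14 holds -> x = 32 - 4 = 28, acc = 68 + 28 = 96.
Iteration 3: 28 > 14 holds -> x = 28 - 4 = 24, acc = 96 + 24 = 120.
Iteration 4: 24 > 14 holds -> x = 24 - 4 = 20, acc = 120 + 20 = 140.
Iteration 5: 20 > 14 holds -> x = 20 - 4 = 16, acc = 140 + 16 = 156.
Iteration 6: 16 > 14 holds -> x = 16 - 4 = 12, acc = 156 + 12 = 168.
Iteration 7: 12 > 14 fails; recursion stops.
SUM(acc) = 36 + 68 + 96 + 120 + 140 + 156 + 168 = 784.

784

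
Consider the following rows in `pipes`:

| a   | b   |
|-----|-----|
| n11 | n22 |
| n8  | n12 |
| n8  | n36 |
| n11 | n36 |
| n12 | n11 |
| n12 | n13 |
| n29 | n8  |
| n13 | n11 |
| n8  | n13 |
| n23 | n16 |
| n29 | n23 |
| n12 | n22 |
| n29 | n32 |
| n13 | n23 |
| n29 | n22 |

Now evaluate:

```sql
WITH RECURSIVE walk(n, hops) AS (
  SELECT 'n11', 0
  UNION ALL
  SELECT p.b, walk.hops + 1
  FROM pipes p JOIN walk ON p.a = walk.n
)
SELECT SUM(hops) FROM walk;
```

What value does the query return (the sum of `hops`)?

2

Base: (n11, hops=0).
Iteration 1: edges from {n11} -> (n22, hops=1), (n36, hops=1).
Iteration 2: no outgoing edges from {n22,n36}; recursion stops.
SUM(hops) = 0 + 1 + 1 = 2.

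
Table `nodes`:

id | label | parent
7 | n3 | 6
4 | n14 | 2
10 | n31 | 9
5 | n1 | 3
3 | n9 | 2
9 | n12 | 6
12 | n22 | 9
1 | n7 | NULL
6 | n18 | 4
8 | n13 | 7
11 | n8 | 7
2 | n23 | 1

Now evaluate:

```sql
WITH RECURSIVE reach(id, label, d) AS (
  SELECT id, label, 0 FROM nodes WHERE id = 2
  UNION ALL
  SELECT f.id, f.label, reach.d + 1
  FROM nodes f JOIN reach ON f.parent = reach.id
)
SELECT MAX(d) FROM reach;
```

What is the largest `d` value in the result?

Base: id=2 (n23) at d 0.
Iteration 1: rows with parent in {2} -> n9 (id 3, d 1), n14 (id 4, d 1).
Iteration 2: rows with parent in {3,4} -> n1 (id 5, d 2), n18 (id 6, d 2).
Iteration 3: rows with parent in {5,6} -> n3 (id 7, d 3), n12 (id 9, d 3).
Iteration 4: rows with parent in {7,9} -> n13 (id 8, d 4), n31 (id 10, d 4), n8 (id 11, d 4), n22 (id 12, d 4).
Iteration 5: no rows with parent in {8,10,11,12}; recursion stops.
d values: 0, 1, 1, 2, 2, 3, 3, 4, 4, 4, 4; the maximum is 4.

4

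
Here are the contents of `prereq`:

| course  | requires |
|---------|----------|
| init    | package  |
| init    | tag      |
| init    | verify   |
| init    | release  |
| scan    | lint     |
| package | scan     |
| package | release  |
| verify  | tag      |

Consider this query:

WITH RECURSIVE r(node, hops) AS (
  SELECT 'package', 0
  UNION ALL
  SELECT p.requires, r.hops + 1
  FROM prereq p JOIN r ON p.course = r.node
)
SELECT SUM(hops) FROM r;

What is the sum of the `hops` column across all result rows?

Base: (package, hops=0).
Iteration 1: edges from {package} -> (release, hops=1), (scan, hops=1).
Iteration 2: edges from {release,scan} -> (lint, hops=2).
Iteration 3: no outgoing edges from {lint}; recursion stops.
SUM(hops) = 0 + 1 + 1 + 2 = 4.

4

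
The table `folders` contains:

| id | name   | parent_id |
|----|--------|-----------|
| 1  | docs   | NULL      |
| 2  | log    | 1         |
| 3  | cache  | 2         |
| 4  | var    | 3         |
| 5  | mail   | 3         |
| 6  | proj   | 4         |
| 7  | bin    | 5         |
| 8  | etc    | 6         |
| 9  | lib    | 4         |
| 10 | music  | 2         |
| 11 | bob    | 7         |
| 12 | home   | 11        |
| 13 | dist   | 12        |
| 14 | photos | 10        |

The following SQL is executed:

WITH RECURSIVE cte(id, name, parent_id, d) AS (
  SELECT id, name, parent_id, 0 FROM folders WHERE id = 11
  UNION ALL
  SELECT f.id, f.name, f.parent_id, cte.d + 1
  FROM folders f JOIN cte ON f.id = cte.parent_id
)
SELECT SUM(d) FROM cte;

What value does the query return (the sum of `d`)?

Base: id=11 (bob), parent_id=7, d 0.
Iteration 1: join on id=7 -> bin (id 7, parent_id=5, d 1).
Iteration 2: join on id=5 -> mail (id 5, parent_id=3, d 2).
Iteration 3: join on id=3 -> cache (id 3, parent_id=2, d 3).
Iteration 4: join on id=2 -> log (id 2, parent_id=1, d 4).
Iteration 5: join on id=1 -> docs (id 1, parent_id=NULL, d 5).
Iteration 6: parent_id is NULL; no match; recursion stops.
SUM(d) = 0 + 1 + 2 + 3 + 4 + 5 = 15.

15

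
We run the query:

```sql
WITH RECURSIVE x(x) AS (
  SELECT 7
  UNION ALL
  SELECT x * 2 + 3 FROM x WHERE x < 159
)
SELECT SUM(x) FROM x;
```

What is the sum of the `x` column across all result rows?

Base: x=7.
Iteration 1: 7 < 159 holds -> x = 7 * 2 + 3 = 17.
Iteration 2: 17 < 159 holds -> x = 17 * 2 + 3 = 37.
Iteration 3: 37 < 159 holds -> x = 37 * 2 + 3 = 77.
Iteration 4: 77 < 159 holds -> x = 77 * 2 + 3 = 157.
Iteration 5: 157 < 159 holds -> x = 157 * 2 + 3 = 317.
Iteration 6: 317 < 159 fails; recursion stops.
SUM(x) = 7 + 17 + 37 + 77 + 157 + 317 = 612.

612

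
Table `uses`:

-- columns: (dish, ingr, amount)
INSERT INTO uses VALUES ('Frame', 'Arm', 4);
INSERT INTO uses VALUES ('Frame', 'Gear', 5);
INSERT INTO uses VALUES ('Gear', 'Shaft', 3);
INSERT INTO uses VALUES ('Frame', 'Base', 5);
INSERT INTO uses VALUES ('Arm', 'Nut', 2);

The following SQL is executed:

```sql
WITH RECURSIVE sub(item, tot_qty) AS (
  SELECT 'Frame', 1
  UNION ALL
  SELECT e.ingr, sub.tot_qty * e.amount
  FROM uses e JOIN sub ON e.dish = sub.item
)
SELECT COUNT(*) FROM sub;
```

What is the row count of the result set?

6

Base: (Frame, tot_qty=1).
Iteration 1: components of {Frame} -> Arm = 1*4 = 4, Base = 1*5 = 5, Gear = 1*5 = 5.
Iteration 2: components of {Arm,Base,Gear} -> Nut = 4*2 = 8, Shaft = 5*3 = 15.
Iteration 3: no further components; recursion stops.
Total rows emitted: 6.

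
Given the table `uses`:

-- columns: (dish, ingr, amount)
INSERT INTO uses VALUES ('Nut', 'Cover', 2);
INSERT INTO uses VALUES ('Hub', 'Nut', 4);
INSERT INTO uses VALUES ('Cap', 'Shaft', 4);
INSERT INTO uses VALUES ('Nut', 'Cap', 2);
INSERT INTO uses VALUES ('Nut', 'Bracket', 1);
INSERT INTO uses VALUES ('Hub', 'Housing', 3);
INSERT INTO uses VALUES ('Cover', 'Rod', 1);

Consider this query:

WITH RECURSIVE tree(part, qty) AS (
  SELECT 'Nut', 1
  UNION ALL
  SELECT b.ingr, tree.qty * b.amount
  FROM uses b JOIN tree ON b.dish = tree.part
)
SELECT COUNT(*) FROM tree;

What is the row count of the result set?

6

Base: (Nut, qty=1).
Iteration 1: components of {Nut} -> Bracket = 1*1 = 1, Cap = 1*2 = 2, Cover = 1*2 = 2.
Iteration 2: components of {Bracket,Cap,Cover} -> Rod = 2*1 = 2, Shaft = 2*4 = 8.
Iteration 3: no further components; recursion stops.
Total rows emitted: 6.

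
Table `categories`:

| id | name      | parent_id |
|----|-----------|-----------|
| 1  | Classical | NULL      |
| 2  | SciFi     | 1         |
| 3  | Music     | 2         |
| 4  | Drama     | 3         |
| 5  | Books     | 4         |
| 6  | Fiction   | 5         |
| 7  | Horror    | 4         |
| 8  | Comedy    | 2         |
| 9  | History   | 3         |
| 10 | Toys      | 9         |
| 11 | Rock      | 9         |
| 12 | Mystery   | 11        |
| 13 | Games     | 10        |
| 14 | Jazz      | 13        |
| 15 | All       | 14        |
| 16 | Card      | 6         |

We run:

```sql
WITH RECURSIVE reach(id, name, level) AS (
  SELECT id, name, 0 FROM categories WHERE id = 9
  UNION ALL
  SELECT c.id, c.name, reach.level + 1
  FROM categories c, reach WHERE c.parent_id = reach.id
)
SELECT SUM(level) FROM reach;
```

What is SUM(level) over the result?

Base: id=9 (History) at level 0.
Iteration 1: rows with parent_id in {9} -> Toys (id 10, level 1), Rock (id 11, level 1).
Iteration 2: rows with parent_id in {10,11} -> Mystery (id 12, level 2), Games (id 13, level 2).
Iteration 3: rows with parent_id in {12,13} -> Jazz (id 14, level 3).
Iteration 4: rows with parent_id in {14} -> All (id 15, level 4).
Iteration 5: no rows with parent_id in {15}; recursion stops.
SUM(level) = 0 + 1 + 1 + 2 + 2 + 3 + 4 = 13.

13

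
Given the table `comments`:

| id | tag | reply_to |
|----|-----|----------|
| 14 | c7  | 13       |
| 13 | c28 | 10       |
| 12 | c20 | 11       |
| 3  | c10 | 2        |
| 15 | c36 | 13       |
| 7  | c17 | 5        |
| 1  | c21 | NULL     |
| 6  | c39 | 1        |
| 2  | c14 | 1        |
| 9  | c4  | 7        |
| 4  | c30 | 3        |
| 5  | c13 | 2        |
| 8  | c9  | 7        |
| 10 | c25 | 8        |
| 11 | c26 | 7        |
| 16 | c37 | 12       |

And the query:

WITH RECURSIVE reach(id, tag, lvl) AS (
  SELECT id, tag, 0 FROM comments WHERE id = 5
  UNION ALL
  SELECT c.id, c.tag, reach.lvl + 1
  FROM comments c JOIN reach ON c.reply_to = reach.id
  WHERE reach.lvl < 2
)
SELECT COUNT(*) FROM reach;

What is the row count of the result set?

Base: id=5 (c13) at lvl 0.
Iteration 1: rows with reply_to in {5} -> c17 (id 7, lvl 1).
Iteration 2: rows with reply_to in {7} -> c9 (id 8, lvl 2), c4 (id 9, lvl 2), c26 (id 11, lvl 2).
Iteration 3: lvl < 2 fails for all current rows; recursion stops.
Total rows emitted: 5.

5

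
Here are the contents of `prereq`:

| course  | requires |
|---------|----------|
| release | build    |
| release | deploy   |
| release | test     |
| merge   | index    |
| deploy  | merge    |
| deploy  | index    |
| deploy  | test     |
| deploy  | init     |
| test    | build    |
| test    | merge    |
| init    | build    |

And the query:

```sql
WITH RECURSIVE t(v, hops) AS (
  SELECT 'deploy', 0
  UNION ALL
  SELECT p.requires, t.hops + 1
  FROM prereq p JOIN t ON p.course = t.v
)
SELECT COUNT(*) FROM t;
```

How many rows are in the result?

Base: (deploy, hops=0).
Iteration 1: edges from {deploy} -> (index, hops=1), (init, hops=1), (merge, hops=1), (test, hops=1).
Iteration 2: edges from {index,init,merge,test} -> (build, hops=2) x2, (index, hops=2), (merge, hops=2). [UNION ALL keeps all 4 new rows, including repeats]
Iteration 3: edges from {build,index,merge} -> (index, hops=3).
Iteration 4: no outgoing edges from {index}; recursion stops.
Total rows emitted: 10.

10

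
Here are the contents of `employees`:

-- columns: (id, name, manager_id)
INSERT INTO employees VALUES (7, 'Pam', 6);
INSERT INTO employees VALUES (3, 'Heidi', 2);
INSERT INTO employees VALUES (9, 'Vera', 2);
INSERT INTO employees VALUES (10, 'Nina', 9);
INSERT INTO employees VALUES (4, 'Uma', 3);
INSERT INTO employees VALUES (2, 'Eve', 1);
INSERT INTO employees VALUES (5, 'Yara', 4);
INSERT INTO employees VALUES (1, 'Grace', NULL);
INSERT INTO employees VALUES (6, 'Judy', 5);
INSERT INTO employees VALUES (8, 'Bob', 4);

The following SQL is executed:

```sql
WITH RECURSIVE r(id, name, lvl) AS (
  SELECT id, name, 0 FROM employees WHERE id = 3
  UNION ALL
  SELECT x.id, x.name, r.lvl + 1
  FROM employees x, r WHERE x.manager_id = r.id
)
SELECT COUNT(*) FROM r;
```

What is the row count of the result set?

Base: id=3 (Heidi) at lvl 0.
Iteration 1: rows with manager_id in {3} -> Uma (id 4, lvl 1).
Iteration 2: rows with manager_id in {4} -> Yara (id 5, lvl 2), Bob (id 8, lvl 2).
Iteration 3: rows with manager_id in {5,8} -> Judy (id 6, lvl 3).
Iteration 4: rows with manager_id in {6} -> Pam (id 7, lvl 4).
Iteration 5: no rows with manager_id in {7}; recursion stops.
Total rows emitted: 6.

6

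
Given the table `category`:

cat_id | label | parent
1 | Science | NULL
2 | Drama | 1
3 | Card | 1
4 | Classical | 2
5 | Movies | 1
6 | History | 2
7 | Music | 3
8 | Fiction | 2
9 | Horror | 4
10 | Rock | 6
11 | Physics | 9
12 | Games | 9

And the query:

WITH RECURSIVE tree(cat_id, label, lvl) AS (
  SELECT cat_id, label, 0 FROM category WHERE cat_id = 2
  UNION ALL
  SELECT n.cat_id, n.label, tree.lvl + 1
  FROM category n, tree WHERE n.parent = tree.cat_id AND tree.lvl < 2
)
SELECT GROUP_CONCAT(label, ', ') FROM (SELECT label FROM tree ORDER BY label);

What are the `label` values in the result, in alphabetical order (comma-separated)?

Classical, Drama, Fiction, History, Horror, Rock

Base: cat_id=2 (Drama) at lvl 0.
Iteration 1: rows with parent in {2} -> Classical (id 4, lvl 1), History (id 6, lvl 1), Fiction (id 8, lvl 1).
Iteration 2: rows with parent in {4,6,8} -> Horror (id 9, lvl 2), Rock (id 10, lvl 2).
Iteration 3: lvl < 2 fails for all current rows; recursion stops.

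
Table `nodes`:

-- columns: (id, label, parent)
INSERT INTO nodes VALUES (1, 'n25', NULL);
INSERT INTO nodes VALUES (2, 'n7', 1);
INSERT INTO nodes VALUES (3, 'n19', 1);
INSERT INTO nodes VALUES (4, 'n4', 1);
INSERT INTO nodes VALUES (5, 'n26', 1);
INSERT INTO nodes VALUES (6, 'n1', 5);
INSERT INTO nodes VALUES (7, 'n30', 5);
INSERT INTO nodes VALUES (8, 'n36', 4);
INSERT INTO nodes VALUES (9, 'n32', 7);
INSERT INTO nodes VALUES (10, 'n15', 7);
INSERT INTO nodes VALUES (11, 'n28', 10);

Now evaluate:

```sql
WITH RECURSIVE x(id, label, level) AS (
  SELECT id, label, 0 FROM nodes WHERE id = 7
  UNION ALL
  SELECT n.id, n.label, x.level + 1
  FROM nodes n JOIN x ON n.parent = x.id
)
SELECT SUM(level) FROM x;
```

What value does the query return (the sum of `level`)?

Base: id=7 (n30) at level 0.
Iteration 1: rows with parent in {7} -> n32 (id 9, level 1), n15 (id 10, level 1).
Iteration 2: rows with parent in {9,10} -> n28 (id 11, level 2).
Iteration 3: no rows with parent in {11}; recursion stops.
SUM(level) = 0 + 1 + 1 + 2 = 4.

4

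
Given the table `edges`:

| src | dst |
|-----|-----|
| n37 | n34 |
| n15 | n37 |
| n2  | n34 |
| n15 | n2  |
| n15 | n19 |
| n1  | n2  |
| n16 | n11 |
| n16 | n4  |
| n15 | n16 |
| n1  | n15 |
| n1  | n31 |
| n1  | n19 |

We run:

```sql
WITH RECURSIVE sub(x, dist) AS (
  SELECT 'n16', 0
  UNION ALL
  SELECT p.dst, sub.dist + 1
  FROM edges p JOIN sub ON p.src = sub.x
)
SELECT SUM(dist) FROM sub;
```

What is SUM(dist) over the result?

Base: (n16, dist=0).
Iteration 1: edges from {n16} -> (n11, dist=1), (n4, dist=1).
Iteration 2: no outgoing edges from {n11,n4}; recursion stops.
SUM(dist) = 0 + 1 + 1 = 2.

2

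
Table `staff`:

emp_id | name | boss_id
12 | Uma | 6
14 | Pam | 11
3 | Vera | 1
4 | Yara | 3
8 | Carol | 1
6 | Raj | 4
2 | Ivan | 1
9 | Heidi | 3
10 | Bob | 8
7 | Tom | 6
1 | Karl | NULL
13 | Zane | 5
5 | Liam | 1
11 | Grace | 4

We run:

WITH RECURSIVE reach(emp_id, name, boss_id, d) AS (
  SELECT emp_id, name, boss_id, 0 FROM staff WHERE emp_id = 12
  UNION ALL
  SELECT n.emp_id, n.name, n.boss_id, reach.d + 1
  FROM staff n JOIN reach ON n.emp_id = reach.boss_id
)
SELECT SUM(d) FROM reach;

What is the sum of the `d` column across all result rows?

Base: emp_id=12 (Uma), boss_id=6, d 0.
Iteration 1: join on emp_id=6 -> Raj (id 6, boss_id=4, d 1).
Iteration 2: join on emp_id=4 -> Yara (id 4, boss_id=3, d 2).
Iteration 3: join on emp_id=3 -> Vera (id 3, boss_id=1, d 3).
Iteration 4: join on emp_id=1 -> Karl (id 1, boss_id=NULL, d 4).
Iteration 5: boss_id is NULL; no match; recursion stops.
SUM(d) = 0 + 1 + 2 + 3 + 4 = 10.

10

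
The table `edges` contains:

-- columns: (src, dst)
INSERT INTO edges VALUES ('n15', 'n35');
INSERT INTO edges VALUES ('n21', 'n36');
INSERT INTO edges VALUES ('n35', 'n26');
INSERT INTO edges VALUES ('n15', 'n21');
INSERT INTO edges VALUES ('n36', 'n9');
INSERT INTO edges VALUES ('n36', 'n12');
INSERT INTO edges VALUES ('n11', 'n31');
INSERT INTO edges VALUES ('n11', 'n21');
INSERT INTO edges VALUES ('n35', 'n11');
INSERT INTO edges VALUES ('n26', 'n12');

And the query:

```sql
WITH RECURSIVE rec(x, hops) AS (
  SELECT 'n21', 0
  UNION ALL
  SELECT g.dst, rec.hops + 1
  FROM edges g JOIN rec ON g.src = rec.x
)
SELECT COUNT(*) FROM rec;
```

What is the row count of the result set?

Base: (n21, hops=0).
Iteration 1: edges from {n21} -> (n36, hops=1).
Iteration 2: edges from {n36} -> (n12, hops=2), (n9, hops=2).
Iteration 3: no outgoing edges from {n12,n9}; recursion stops.
Total rows emitted: 4.

4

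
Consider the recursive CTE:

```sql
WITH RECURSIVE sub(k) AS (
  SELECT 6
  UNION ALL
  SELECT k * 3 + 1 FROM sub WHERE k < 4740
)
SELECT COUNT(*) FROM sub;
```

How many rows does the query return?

Base: k=6.
Iteration 1: 6 < 4740 holds -> k = 6 * 3 + 1 = 19.
Iteration 2: 19 < 4740 holds -> k = 19 * 3 + 1 = 58.
Iteration 3: 58 < 4740 holds -> k = 58 * 3 + 1 = 175.
Iteration 4: 175 < 4740 holds -> k = 175 * 3 + 1 = 526.
Iteration 5: 526 < 4740 holds -> k = 526 * 3 + 1 = 1579.
Iteration 6: 1579 < 4740 holds -> k = 1579 * 3 + 1 = 4738.
Iteration 7: 4738 < 4740 holds -> k = 4738 * 3 + 1 = 14215.
Iteration 8: 14215 < 4740 fails; recursion stops.
Total rows emitted: 8.

8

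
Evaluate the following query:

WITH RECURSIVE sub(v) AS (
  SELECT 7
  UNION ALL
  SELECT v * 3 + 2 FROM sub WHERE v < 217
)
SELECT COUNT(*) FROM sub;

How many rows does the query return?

5

Base: v=7.
Iteration 1: 7 < 217 holds -> v = 7 * 3 + 2 = 23.
Iteration 2: 23 < 217 holds -> v = 23 * 3 + 2 = 71.
Iteration 3: 71 < 217 holds -> v = 71 * 3 + 2 = 215.
Iteration 4: 215 < 217 holds -> v = 215 * 3 + 2 = 647.
Iteration 5: 647 < 217 fails; recursion stops.
Total rows emitted: 5.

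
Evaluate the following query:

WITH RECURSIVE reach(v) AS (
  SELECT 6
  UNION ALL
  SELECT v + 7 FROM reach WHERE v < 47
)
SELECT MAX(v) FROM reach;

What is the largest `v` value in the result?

Base: v=6.
Iteration 1: 6 < 47 holds -> v = 6 + 7 = 13.
Iteration 2: 13 < 47 holds -> v = 13 + 7 = 20.
Iteration 3: 20 < 47 holds -> v = 20 + 7 = 27.
Iteration 4: 27 < 47 holds -> v = 27 + 7 = 34.
Iteration 5: 34 < 47 holds -> v = 34 + 7 = 41.
Iteration 6: 41 < 47 holds -> v = 41 + 7 = 48.
Iteration 7: 48 < 47 fails; recursion stops.
v values: 6, 13, 20, 27, 34, 41, 48; the maximum is 48.

48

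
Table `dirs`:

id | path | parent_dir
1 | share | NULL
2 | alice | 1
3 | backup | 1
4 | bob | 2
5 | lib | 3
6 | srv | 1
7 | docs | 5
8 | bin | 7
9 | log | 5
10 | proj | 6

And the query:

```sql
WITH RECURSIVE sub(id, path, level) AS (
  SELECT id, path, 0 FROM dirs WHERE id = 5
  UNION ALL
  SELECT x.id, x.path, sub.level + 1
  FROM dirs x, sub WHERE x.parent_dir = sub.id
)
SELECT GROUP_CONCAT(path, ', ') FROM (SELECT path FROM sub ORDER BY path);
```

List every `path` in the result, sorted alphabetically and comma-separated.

bin, docs, lib, log

Base: id=5 (lib) at level 0.
Iteration 1: rows with parent_dir in {5} -> docs (id 7, level 1), log (id 9, level 1).
Iteration 2: rows with parent_dir in {7,9} -> bin (id 8, level 2).
Iteration 3: no rows with parent_dir in {8}; recursion stops.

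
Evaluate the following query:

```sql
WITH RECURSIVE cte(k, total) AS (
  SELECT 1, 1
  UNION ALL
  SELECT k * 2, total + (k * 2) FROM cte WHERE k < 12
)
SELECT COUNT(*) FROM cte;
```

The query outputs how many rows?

5

Base: k=1, total=1.
Iteration 1: 1 < 12 holds -> k = 1 * 2 = 2, total = 1 + 2 = 3.
Iteration 2: 2 < 12 holds -> k = 2 * 2 = 4, total = 3 + 4 = 7.
Iteration 3: 4 < 12 holds -> k = 4 * 2 = 8, total = 7 + 8 = 15.
Iteration 4: 8 < 12 holds -> k = 8 * 2 = 16, total = 15 + 16 = 31.
Iteration 5: 16 < 12 fails; recursion stops.
Total rows emitted: 5.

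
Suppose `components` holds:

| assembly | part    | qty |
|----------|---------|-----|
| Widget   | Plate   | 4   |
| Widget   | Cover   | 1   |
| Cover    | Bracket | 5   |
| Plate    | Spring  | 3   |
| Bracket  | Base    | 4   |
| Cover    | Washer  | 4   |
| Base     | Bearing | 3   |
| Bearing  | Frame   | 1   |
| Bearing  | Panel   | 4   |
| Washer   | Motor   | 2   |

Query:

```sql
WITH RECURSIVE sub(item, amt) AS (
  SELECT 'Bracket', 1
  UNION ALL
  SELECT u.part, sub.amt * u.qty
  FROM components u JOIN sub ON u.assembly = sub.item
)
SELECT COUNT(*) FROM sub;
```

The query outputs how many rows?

Base: (Bracket, amt=1).
Iteration 1: components of {Bracket} -> Base = 1*4 = 4.
Iteration 2: components of {Base} -> Bearing = 4*3 = 12.
Iteration 3: components of {Bearing} -> Frame = 12*1 = 12, Panel = 12*4 = 48.
Iteration 4: no further components; recursion stops.
Total rows emitted: 5.

5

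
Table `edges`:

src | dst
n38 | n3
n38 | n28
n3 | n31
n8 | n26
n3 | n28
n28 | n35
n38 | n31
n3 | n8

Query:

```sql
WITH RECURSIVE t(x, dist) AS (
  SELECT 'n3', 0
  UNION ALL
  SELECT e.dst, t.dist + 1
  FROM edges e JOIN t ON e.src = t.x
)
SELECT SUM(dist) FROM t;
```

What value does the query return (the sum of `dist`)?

Base: (n3, dist=0).
Iteration 1: edges from {n3} -> (n28, dist=1), (n31, dist=1), (n8, dist=1).
Iteration 2: edges from {n28,n31,n8} -> (n26, dist=2), (n35, dist=2).
Iteration 3: no outgoing edges from {n26,n35}; recursion stops.
SUM(dist) = 0 + 1 + 1 + 1 + 2 + 2 = 7.

7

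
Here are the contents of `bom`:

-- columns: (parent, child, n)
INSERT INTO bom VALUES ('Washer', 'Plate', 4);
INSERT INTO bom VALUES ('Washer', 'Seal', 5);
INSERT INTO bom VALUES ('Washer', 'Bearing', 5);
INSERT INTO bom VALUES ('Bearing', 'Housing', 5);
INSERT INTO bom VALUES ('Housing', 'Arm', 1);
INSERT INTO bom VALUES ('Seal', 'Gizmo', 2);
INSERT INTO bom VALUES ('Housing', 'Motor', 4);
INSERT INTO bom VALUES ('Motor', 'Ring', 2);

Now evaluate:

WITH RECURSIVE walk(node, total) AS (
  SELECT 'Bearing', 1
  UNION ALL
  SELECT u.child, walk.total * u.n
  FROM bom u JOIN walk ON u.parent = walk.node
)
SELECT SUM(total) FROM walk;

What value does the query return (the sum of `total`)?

Base: (Bearing, total=1).
Iteration 1: components of {Bearing} -> Housing = 1*5 = 5.
Iteration 2: components of {Housing} -> Arm = 5*1 = 5, Motor = 5*4 = 20.
Iteration 3: components of {Arm,Motor} -> Ring = 20*2 = 40.
Iteration 4: no further components; recursion stops.
SUM(total) = 1 + 5 + 5 + 20 + 40 = 71.

71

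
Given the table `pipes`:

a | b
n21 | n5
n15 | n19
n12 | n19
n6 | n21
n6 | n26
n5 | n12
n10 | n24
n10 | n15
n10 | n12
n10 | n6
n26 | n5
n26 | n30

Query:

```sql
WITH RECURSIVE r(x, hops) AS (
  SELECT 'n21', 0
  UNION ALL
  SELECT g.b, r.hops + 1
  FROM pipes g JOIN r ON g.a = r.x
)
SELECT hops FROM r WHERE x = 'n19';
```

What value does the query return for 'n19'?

3

Base: (n21, hops=0).
Iteration 1: edges from {n21} -> (n5, hops=1).
Iteration 2: edges from {n5} -> (n12, hops=2).
Iteration 3: edges from {n12} -> (n19, hops=3).
Iteration 4: no outgoing edges from {n19}; recursion stops.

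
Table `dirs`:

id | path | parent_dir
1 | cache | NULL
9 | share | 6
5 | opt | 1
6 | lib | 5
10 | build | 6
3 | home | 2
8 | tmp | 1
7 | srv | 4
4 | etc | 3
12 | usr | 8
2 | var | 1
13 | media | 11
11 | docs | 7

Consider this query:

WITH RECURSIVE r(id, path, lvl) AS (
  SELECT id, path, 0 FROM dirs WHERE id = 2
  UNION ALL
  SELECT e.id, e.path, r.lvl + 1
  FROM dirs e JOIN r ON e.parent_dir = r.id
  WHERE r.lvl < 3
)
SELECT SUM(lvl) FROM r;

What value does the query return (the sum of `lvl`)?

Base: id=2 (var) at lvl 0.
Iteration 1: rows with parent_dir in {2} -> home (id 3, lvl 1).
Iteration 2: rows with parent_dir in {3} -> etc (id 4, lvl 2).
Iteration 3: rows with parent_dir in {4} -> srv (id 7, lvl 3).
Iteration 4: lvl < 3 fails for all current rows; recursion stops.
SUM(lvl) = 0 + 1 + 2 + 3 = 6.

6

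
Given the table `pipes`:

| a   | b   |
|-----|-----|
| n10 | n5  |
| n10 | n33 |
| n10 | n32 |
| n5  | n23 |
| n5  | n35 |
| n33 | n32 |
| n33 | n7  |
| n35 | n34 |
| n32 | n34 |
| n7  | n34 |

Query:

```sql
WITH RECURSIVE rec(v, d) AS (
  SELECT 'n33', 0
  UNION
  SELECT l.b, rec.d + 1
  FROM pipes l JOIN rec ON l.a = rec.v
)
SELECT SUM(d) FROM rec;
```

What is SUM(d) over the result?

Base: (n33, d=0).
Iteration 1: edges from {n33} -> (n32, d=1), (n7, d=1).
Iteration 2: edges from {n32,n7} -> (n34, d=2). [UNION drops 1 duplicate row(s)]
Iteration 3: no outgoing edges from {n34}; recursion stops.
SUM(d) = 0 + 1 + 1 + 2 = 4.

4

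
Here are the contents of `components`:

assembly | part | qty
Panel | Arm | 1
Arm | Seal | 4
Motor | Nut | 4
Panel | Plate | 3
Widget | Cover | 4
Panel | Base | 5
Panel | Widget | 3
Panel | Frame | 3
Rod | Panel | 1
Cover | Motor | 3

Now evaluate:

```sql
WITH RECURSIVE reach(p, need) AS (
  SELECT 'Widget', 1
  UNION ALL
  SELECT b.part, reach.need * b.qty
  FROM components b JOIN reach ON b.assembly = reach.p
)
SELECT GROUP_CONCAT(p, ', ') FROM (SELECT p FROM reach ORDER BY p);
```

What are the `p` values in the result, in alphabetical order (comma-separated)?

Base: (Widget, need=1).
Iteration 1: components of {Widget} -> Cover = 1*4 = 4.
Iteration 2: components of {Cover} -> Motor = 4*3 = 12.
Iteration 3: components of {Motor} -> Nut = 12*4 = 48.
Iteration 4: no further components; recursion stops.

Cover, Motor, Nut, Widget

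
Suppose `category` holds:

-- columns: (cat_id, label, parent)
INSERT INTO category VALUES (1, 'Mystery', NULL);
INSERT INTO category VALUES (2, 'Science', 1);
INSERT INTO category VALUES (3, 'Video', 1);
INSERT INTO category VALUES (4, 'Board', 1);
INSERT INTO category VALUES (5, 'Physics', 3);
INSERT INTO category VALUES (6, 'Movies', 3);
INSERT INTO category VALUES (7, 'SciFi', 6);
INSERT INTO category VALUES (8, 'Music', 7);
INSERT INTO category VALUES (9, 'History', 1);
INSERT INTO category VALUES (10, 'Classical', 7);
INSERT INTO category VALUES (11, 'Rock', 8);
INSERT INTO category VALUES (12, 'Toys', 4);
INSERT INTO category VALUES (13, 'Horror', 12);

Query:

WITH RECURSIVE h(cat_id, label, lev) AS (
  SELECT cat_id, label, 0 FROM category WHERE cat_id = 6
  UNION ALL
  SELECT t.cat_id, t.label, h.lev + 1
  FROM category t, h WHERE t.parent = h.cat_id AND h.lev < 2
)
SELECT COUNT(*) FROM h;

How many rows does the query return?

4

Base: cat_id=6 (Movies) at lev 0.
Iteration 1: rows with parent in {6} -> SciFi (id 7, lev 1).
Iteration 2: rows with parent in {7} -> Music (id 8, lev 2), Classical (id 10, lev 2).
Iteration 3: lev < 2 fails for all current rows; recursion stops.
Total rows emitted: 4.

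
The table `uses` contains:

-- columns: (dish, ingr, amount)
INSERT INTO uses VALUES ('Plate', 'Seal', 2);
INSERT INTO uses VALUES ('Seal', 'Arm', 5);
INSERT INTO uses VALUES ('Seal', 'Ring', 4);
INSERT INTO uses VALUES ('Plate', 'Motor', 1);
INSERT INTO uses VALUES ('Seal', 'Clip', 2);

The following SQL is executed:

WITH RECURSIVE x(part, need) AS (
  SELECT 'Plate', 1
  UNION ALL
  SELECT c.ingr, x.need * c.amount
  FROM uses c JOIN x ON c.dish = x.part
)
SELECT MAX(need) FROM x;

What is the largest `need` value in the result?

Base: (Plate, need=1).
Iteration 1: components of {Plate} -> Motor = 1*1 = 1, Seal = 1*2 = 2.
Iteration 2: components of {Motor,Seal} -> Arm = 2*5 = 10, Clip = 2*2 = 4, Ring = 2*4 = 8.
Iteration 3: no further components; recursion stops.
need values: 1, 2, 1, 10, 8, 4; the maximum is 10.

10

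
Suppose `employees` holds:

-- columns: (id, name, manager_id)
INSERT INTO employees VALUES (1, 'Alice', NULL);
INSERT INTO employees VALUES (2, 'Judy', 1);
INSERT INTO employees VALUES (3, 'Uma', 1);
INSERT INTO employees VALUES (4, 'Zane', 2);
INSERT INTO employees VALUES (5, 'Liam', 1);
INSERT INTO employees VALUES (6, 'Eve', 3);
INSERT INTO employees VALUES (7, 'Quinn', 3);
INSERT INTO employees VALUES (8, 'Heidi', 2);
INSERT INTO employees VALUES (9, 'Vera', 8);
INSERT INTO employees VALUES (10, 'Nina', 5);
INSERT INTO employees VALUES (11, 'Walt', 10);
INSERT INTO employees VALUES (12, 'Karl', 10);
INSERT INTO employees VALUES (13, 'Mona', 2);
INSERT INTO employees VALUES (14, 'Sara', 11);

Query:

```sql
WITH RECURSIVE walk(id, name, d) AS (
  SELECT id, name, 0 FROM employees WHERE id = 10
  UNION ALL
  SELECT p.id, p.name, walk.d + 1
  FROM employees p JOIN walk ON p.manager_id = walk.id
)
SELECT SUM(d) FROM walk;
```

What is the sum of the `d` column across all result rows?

4

Base: id=10 (Nina) at d 0.
Iteration 1: rows with manager_id in {10} -> Walt (id 11, d 1), Karl (id 12, d 1).
Iteration 2: rows with manager_id in {11,12} -> Sara (id 14, d 2).
Iteration 3: no rows with manager_id in {14}; recursion stops.
SUM(d) = 0 + 1 + 1 + 2 = 4.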